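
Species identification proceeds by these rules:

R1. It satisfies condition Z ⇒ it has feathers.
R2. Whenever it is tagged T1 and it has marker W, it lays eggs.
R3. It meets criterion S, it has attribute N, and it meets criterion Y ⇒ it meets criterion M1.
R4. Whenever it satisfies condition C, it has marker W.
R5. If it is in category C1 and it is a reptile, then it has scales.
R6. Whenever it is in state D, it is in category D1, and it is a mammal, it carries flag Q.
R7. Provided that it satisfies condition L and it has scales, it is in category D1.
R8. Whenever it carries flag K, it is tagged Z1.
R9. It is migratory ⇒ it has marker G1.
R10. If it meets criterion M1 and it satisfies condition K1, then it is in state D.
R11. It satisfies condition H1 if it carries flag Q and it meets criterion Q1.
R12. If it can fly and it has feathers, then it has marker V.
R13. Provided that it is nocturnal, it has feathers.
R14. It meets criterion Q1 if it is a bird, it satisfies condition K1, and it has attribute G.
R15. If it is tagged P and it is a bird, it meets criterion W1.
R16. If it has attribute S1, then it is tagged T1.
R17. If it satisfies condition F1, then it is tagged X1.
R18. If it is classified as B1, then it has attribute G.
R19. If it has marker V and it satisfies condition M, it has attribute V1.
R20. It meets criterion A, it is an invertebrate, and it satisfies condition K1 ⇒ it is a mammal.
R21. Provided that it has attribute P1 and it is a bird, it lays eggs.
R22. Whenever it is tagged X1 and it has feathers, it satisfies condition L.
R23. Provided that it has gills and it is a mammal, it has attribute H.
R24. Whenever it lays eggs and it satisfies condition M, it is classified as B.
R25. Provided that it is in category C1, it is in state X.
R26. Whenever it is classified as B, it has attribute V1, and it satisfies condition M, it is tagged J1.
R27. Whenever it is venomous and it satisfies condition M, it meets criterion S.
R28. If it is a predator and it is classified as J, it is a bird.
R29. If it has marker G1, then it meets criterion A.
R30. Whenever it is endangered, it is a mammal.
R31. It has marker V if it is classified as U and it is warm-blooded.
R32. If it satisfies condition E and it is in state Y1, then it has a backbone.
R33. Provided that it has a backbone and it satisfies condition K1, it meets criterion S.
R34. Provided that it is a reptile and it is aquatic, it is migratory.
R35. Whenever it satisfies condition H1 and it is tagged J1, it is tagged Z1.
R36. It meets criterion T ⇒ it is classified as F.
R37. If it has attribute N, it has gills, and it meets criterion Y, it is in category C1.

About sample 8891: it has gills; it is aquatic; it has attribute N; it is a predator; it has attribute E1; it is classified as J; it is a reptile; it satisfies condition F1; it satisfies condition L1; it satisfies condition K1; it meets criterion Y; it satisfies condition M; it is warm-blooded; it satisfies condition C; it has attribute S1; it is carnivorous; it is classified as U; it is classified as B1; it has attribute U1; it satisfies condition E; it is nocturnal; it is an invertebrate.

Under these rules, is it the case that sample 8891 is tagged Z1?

No

Forward chaining from the given facts derives: has marker W, has feathers, is tagged T1, is tagged X1, has attribute G, satisfies condition L, is a bird, has marker V, is migratory, is in category C1, lays eggs, has scales, is in category D1, has marker G1, meets criterion Q1, has attribute V1, is classified as B, is in state X, is tagged J1, meets criterion A, is a mammal, has attribute H.
Rules concluding "it is tagged Z1": R8 needs "it carries flag K"; R35 needs "it satisfies condition H1" — none of these are established.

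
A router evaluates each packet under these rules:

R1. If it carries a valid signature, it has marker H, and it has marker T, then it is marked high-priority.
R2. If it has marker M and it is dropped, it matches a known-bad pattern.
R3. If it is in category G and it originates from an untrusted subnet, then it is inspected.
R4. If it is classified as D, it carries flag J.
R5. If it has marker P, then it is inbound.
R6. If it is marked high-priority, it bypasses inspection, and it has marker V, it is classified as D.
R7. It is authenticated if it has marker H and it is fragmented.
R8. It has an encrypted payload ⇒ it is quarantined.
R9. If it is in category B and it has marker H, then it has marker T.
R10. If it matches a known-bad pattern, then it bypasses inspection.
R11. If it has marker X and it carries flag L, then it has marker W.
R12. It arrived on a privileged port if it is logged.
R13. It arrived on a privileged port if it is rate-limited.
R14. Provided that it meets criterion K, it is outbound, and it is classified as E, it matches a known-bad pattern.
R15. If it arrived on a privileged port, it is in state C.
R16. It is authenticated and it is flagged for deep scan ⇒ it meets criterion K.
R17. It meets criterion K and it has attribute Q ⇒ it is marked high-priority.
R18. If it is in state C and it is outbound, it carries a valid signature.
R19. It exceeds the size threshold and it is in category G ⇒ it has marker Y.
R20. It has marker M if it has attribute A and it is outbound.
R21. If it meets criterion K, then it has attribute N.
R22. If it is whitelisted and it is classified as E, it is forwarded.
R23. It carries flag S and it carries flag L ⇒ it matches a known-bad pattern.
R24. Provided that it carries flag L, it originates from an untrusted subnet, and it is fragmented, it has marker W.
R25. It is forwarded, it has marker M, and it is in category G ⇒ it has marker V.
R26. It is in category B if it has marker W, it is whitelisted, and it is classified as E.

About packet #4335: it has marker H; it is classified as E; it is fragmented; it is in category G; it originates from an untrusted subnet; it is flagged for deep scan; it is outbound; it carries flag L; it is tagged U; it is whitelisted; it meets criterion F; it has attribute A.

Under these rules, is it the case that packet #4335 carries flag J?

Forward chaining from the given facts derives: is inspected, is authenticated, meets criterion K, has marker M, has attribute N, is forwarded, has marker W, has marker V, is in category B, has marker T, matches a known-bad pattern, bypasses inspection.
The only rule concluding "it carries flag J" is R4, which needs "it is classified as D"; that is never established.

No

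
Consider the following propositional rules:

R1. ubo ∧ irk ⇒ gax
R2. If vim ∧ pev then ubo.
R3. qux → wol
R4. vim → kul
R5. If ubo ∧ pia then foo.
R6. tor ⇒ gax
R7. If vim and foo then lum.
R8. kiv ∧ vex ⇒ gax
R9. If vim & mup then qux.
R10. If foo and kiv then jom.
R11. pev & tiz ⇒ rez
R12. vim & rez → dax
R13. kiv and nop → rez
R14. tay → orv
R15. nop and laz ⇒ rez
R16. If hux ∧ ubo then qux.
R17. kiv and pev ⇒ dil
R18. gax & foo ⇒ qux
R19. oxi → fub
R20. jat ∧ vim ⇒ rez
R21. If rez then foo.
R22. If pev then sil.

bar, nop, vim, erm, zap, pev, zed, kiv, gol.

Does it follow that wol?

No

Forward chaining from the given facts derives: ubo, kul, rez, dil, foo, sil, lum, jom, dax.
The only rule concluding wol is R3, which needs qux; that is never established.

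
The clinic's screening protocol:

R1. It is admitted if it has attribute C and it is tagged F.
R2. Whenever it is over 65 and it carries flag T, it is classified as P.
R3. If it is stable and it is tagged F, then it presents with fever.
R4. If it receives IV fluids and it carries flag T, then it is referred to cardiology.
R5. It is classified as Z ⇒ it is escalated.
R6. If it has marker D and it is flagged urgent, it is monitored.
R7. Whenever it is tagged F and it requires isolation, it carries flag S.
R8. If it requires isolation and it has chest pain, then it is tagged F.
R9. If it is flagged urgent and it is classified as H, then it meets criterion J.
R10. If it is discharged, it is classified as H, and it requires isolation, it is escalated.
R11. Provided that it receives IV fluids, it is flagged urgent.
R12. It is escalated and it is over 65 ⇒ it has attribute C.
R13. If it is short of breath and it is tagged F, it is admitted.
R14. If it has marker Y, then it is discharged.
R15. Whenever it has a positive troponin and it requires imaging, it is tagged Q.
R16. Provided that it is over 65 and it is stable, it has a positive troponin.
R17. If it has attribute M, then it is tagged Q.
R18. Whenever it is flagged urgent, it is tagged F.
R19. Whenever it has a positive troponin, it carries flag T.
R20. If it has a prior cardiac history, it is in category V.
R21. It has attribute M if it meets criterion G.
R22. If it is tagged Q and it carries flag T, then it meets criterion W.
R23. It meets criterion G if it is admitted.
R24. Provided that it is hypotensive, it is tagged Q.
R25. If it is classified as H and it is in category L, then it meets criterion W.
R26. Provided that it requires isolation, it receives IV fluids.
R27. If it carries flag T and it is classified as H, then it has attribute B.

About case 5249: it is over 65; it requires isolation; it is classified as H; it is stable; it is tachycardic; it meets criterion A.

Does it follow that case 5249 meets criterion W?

No

Forward chaining from the given facts derives: has a positive troponin, carries flag T, receives IV fluids, has attribute B, is classified as P, is referred to cardiology, is flagged urgent, is tagged F, presents with fever, carries flag S, meets criterion J.
Rules concluding "it meets criterion W": R22 needs "it is tagged Q"; R25 needs "it is in category L" — none of these are established.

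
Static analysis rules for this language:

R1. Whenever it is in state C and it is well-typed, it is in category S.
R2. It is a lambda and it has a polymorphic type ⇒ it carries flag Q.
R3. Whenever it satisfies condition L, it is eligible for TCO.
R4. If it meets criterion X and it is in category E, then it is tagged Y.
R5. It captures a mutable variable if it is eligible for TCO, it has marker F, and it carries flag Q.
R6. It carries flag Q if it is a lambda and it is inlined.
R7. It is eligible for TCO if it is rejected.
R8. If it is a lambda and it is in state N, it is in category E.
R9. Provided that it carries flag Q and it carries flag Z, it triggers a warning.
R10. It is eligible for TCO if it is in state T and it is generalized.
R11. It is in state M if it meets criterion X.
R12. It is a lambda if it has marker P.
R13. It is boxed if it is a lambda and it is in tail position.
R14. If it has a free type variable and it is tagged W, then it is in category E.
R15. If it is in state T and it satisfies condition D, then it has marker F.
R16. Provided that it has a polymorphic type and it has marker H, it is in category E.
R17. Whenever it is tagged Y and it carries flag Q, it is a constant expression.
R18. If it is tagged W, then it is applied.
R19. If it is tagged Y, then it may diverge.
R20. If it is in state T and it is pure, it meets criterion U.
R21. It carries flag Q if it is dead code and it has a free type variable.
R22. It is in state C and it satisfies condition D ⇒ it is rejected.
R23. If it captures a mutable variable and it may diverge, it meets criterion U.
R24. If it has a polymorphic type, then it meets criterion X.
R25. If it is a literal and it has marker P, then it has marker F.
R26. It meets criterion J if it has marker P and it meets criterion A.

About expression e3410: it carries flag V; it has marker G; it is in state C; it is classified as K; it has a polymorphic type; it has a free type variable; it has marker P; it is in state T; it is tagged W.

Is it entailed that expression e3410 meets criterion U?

Forward chaining from the given facts derives: is a lambda, is in category E, is applied, meets criterion X, carries flag Q, is tagged Y, is in state M, is a constant expression, may diverge.
Rules concluding "it meets criterion U": R20 needs "it is pure"; R23 needs "it captures a mutable variable" — none of these are established.

No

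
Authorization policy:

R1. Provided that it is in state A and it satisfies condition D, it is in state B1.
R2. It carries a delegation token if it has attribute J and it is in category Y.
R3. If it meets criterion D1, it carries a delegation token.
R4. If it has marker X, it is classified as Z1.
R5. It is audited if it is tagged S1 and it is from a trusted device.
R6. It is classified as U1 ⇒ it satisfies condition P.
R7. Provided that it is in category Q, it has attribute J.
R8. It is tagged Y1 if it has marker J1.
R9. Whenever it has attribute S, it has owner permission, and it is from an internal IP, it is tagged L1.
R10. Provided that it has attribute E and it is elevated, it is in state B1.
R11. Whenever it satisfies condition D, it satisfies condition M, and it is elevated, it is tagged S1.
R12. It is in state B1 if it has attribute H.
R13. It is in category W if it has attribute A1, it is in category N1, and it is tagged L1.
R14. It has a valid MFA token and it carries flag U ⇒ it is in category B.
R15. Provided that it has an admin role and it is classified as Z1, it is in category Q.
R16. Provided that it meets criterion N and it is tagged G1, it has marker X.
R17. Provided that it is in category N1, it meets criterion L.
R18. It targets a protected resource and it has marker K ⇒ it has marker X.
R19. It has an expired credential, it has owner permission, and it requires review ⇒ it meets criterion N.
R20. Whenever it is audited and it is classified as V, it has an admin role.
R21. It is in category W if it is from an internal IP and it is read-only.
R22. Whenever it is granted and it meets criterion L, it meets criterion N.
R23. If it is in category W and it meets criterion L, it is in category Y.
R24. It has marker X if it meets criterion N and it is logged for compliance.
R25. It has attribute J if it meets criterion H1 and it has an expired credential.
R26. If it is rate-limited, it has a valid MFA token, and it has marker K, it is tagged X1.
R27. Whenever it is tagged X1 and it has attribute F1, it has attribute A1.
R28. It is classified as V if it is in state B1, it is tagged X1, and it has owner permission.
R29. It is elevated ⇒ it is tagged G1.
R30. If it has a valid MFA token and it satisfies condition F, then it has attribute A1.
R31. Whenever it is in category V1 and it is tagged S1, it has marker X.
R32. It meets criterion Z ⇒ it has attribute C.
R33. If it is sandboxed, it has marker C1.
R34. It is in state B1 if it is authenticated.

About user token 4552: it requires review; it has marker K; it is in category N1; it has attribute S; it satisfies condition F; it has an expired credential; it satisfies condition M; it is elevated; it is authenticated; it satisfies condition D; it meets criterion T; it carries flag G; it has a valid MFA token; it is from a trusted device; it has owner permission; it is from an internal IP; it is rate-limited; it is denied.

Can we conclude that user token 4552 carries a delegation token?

By R9 (it has attribute S, it has owner permission, it is from an internal IP): it is tagged L1.
By R11 (it satisfies condition D, it satisfies condition M, it is elevated): it is tagged S1.
By R17 (it is in category N1): it meets criterion L.
By R19 (it has an expired credential, it has owner permission, it requires review): it meets criterion N.
By R26 (it is rate-limited, it has a valid MFA token, it has marker K): it is tagged X1.
By R29 (it is elevated): it is tagged G1.
By R30 (it has a valid MFA token, it satisfies condition F): it has attribute A1.
By R34 (it is authenticated): it is in state B1.
By R5 (it is tagged S1, it is from a trusted device): it is audited.
By R13 (it has attribute A1, it is in category N1, it is tagged L1): it is in category W.
By R16 (it meets criterion N, it is tagged G1): it has marker X.
By R23 (it is in category W, it meets criterion L): it is in category Y.
By R28 (it is in state B1, it is tagged X1, it has owner permission): it is classified as V.
By R4 (it has marker X): it is classified as Z1.
By R20 (it is audited, it is classified as V): it has an admin role.
By R15 (it has an admin role, it is classified as Z1): it is in category Q.
By R7 (it is in category Q): it has attribute J.
By R2 (it has attribute J, it is in category Y): it carries a delegation token.

Yes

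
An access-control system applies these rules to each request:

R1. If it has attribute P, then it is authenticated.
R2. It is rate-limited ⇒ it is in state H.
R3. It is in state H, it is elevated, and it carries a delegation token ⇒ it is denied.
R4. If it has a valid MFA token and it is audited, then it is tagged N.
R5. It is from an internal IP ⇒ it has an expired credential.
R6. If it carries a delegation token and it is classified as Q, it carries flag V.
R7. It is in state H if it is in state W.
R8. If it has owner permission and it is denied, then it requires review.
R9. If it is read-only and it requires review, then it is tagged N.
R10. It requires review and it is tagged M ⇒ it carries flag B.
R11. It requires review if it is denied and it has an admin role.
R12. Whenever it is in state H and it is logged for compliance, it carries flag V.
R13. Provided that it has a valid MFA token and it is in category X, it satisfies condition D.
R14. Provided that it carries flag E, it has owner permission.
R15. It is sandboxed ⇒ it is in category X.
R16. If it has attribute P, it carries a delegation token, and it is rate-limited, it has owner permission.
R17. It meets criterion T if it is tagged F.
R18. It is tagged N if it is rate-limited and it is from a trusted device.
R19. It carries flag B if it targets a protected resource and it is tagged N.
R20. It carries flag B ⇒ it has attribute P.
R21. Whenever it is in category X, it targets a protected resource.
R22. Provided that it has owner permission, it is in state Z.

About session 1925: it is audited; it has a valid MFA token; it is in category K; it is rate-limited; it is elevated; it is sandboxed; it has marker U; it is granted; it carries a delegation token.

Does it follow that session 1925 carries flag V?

No

Forward chaining from the given facts derives: is in state H, is denied, is tagged N, is in category X, targets a protected resource, satisfies condition D, carries flag B, has attribute P, is authenticated, has owner permission, is in state Z, requires review.
Rules concluding "it carries flag V": R6 needs "it is classified as Q"; R12 needs "it is logged for compliance" — none of these are established.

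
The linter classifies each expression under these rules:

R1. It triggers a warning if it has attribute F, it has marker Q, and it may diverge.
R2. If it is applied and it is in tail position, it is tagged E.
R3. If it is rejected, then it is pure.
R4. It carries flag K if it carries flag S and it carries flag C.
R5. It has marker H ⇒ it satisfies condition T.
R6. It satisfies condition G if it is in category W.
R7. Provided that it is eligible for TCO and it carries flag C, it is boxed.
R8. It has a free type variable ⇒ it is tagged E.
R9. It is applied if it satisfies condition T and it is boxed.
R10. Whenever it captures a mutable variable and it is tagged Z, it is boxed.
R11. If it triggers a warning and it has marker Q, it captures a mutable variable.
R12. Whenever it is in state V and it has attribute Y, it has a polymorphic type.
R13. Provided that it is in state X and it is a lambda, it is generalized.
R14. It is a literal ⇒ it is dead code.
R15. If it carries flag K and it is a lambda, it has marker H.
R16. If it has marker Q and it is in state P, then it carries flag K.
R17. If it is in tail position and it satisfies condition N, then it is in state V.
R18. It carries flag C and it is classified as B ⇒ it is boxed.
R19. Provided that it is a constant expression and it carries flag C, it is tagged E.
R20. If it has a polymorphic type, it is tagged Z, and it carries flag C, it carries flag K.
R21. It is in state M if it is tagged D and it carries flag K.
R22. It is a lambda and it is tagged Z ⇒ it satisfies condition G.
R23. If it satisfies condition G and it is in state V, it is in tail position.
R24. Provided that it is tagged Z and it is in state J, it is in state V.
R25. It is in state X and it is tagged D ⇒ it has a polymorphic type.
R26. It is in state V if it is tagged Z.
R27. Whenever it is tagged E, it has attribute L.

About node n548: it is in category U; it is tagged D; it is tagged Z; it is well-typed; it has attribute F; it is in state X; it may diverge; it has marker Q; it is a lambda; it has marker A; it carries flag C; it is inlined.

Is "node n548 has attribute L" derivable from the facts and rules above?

Yes

By R1 (it has attribute F, it has marker Q, it may diverge): it triggers a warning.
By R11 (it triggers a warning, it has marker Q): it captures a mutable variable.
By R22 (it is a lambda, it is tagged Z): it satisfies condition G.
By R25 (it is in state X, it is tagged D): it has a polymorphic type.
By R26 (it is tagged Z): it is in state V.
By R10 (it captures a mutable variable, it is tagged Z): it is boxed.
By R20 (it has a polymorphic type, it is tagged Z, it carries flag C): it carries flag K.
By R23 (it satisfies condition G, it is in state V): it is in tail position.
By R15 (it carries flag K, it is a lambda): it has marker H.
By R5 (it has marker H): it satisfies condition T.
By R9 (it satisfies condition T, it is boxed): it is applied.
By R2 (it is applied, it is in tail position): it is tagged E.
By R27 (it is tagged E): it has attribute L.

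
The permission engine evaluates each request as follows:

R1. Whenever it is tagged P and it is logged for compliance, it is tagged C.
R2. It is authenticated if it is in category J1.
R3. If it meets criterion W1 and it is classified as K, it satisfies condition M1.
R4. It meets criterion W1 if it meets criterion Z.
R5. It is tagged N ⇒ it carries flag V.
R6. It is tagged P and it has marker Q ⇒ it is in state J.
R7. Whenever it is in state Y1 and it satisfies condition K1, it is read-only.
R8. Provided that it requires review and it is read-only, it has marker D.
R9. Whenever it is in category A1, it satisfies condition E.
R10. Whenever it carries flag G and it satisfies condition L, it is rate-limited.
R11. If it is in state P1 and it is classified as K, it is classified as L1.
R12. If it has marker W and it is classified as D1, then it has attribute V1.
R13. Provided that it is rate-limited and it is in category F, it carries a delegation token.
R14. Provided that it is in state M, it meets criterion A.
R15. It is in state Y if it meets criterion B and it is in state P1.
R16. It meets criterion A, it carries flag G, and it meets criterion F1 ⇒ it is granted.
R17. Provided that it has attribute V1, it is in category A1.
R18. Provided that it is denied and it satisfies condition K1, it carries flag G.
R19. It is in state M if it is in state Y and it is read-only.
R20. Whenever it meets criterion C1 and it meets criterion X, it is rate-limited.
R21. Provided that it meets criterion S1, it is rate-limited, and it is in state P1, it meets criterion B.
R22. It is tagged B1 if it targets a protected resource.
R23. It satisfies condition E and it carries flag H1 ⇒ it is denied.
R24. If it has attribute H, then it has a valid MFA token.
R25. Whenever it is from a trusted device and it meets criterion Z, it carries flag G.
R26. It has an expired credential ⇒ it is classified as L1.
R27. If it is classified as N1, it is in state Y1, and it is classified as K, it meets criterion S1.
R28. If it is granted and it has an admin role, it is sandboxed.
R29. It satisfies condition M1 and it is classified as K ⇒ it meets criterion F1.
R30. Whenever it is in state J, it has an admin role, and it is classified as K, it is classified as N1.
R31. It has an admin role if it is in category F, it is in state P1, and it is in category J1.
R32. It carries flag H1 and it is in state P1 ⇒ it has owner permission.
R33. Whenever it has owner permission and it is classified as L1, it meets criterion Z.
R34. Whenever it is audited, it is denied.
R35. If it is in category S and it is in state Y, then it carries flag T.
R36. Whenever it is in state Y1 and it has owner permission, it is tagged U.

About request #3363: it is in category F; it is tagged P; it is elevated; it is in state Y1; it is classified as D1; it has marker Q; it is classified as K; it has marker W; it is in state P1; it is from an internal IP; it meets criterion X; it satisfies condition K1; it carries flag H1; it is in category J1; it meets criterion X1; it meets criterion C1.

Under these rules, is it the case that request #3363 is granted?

Yes

By R6 (it is tagged P, it has marker Q): it is in state J.
By R7 (it is in state Y1, it satisfies condition K1): it is read-only.
By R11 (it is in state P1, it is classified as K): it is classified as L1.
By R12 (it has marker W, it is classified as D1): it has attribute V1.
By R17 (it has attribute V1): it is in category A1.
By R20 (it meets criterion C1, it meets criterion X): it is rate-limited.
By R31 (it is in category F, it is in state P1, it is in category J1): it has an admin role.
By R32 (it carries flag H1, it is in state P1): it has owner permission.
By R33 (it has owner permission, it is classified as L1): it meets criterion Z.
By R4 (it meets criterion Z): it meets criterion W1.
By R9 (it is in category A1): it satisfies condition E.
By R23 (it satisfies condition E, it carries flag H1): it is denied.
By R30 (it is in state J, it has an admin role, it is classified as K): it is classified as N1.
By R3 (it meets criterion W1, it is classified as K): it satisfies condition M1.
By R18 (it is denied, it satisfies condition K1): it carries flag G.
By R27 (it is classified as N1, it is in state Y1, it is classified as K): it meets criterion S1.
By R29 (it satisfies condition M1, it is classified as K): it meets criterion F1.
By R21 (it meets criterion S1, it is rate-limited, it is in state P1): it meets criterion B.
By R15 (it meets criterion B, it is in state P1): it is in state Y.
By R19 (it is in state Y, it is read-only): it is in state M.
By R14 (it is in state M): it meets criterion A.
By R16 (it meets criterion A, it carries flag G, it meets criterion F1): it is granted.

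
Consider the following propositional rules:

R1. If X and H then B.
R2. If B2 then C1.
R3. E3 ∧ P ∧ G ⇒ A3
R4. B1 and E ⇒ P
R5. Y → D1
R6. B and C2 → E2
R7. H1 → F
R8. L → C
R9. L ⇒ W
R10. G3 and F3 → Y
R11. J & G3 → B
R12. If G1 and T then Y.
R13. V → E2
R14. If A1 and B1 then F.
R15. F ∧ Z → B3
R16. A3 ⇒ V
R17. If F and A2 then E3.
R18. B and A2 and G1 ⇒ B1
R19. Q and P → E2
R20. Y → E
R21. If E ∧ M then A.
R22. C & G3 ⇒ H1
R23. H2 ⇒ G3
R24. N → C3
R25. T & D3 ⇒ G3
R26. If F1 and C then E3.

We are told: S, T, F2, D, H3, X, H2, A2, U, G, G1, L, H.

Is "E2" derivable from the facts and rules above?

Yes

B  (by R1: X, H)
C  (by R8: L)
Y  (by R12: G1, T)
B1  (by R18: B, A2, G1)
E  (by R20: Y)
G3  (by R23: H2)
P  (by R4: B1, E)
H1  (by R22: C, G3)
F  (by R7: H1)
E3  (by R17: F, A2)
A3  (by R3: E3, P, G)
V  (by R16: A3)
E2  (by R13: V)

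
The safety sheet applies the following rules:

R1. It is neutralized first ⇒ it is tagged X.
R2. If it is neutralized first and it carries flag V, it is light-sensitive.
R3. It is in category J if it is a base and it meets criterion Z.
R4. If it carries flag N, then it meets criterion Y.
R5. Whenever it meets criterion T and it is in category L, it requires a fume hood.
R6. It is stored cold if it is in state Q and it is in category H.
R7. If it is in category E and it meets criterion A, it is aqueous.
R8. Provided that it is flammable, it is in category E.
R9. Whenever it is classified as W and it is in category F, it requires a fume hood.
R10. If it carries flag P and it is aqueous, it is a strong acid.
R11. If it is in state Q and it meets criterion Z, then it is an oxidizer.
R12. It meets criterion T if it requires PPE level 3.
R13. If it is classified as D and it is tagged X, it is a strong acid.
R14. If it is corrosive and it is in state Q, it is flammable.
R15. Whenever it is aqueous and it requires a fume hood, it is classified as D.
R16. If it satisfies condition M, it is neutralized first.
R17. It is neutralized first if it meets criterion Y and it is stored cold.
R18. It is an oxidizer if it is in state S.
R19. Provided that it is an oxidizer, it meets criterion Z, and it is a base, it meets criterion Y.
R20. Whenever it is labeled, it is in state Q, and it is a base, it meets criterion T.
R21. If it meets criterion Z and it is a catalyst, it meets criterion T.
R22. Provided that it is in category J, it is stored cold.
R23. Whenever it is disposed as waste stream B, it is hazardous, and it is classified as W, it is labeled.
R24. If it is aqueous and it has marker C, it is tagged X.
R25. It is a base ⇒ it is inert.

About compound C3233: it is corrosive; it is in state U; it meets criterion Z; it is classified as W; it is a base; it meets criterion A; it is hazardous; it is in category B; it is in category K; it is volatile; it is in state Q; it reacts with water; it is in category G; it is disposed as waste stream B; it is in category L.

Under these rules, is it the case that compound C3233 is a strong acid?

By R3 (it is a base, it meets criterion Z): it is in category J.
By R11 (it is in state Q, it meets criterion Z): it is an oxidizer.
By R14 (it is corrosive, it is in state Q): it is flammable.
By R19 (it is an oxidizer, it meets criterion Z, it is a base): it meets criterion Y.
By R22 (it is in category J): it is stored cold.
By R23 (it is disposed as waste stream B, it is hazardous, it is classified as W): it is labeled.
By R8 (it is flammable): it is in category E.
By R17 (it meets criterion Y, it is stored cold): it is neutralized first.
By R20 (it is labeled, it is in state Q, it is a base): it meets criterion T.
By R1 (it is neutralized first): it is tagged X.
By R5 (it meets criterion T, it is in category L): it requires a fume hood.
By R7 (it is in category E, it meets criterion A): it is aqueous.
By R15 (it is aqueous, it requires a fume hood): it is classified as D.
By R13 (it is classified as D, it is tagged X): it is a strong acid.

Yes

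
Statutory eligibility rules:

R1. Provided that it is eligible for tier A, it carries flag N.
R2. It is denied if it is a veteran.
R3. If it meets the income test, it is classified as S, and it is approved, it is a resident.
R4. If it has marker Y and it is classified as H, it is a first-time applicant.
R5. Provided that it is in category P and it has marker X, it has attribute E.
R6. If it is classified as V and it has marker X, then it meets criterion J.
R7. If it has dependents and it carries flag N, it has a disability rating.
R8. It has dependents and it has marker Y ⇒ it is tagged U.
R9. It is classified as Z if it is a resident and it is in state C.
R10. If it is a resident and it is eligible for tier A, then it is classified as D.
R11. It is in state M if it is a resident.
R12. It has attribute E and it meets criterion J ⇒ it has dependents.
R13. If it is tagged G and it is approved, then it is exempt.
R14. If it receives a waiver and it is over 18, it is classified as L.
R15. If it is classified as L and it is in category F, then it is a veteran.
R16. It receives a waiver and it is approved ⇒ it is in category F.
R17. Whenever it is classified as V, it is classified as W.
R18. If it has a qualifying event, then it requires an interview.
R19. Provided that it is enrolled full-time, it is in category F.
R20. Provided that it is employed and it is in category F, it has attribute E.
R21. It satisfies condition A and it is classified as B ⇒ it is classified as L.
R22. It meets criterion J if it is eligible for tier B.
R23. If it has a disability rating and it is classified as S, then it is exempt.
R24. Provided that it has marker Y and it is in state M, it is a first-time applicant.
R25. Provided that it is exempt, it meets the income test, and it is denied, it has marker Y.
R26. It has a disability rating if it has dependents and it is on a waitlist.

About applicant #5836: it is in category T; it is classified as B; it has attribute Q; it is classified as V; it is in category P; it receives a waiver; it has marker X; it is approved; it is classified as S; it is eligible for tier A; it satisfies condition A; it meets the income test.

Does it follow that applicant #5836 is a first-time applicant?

By R1 (it is eligible for tier A): it carries flag N.
By R3 (it meets the income test, it is classified as S, it is approved): it is a resident.
By R5 (it is in category P, it has marker X): it has attribute E.
By R6 (it is classified as V, it has marker X): it meets criterion J.
By R11 (it is a resident): it is in state M.
By R12 (it has attribute E, it meets criterion J): it has dependents.
By R16 (it receives a waiver, it is approved): it is in category F.
By R21 (it satisfies condition A, it is classified as B): it is classified as L.
By R7 (it has dependents, it carries flag N): it has a disability rating.
By R15 (it is classified as L, it is in category F): it is a veteran.
By R23 (it has a disability rating, it is classified as S): it is exempt.
By R2 (it is a veteran): it is denied.
By R25 (it is exempt, it meets the income test, it is denied): it has marker Y.
By R24 (it has marker Y, it is in state M): it is a first-time applicant.

Yes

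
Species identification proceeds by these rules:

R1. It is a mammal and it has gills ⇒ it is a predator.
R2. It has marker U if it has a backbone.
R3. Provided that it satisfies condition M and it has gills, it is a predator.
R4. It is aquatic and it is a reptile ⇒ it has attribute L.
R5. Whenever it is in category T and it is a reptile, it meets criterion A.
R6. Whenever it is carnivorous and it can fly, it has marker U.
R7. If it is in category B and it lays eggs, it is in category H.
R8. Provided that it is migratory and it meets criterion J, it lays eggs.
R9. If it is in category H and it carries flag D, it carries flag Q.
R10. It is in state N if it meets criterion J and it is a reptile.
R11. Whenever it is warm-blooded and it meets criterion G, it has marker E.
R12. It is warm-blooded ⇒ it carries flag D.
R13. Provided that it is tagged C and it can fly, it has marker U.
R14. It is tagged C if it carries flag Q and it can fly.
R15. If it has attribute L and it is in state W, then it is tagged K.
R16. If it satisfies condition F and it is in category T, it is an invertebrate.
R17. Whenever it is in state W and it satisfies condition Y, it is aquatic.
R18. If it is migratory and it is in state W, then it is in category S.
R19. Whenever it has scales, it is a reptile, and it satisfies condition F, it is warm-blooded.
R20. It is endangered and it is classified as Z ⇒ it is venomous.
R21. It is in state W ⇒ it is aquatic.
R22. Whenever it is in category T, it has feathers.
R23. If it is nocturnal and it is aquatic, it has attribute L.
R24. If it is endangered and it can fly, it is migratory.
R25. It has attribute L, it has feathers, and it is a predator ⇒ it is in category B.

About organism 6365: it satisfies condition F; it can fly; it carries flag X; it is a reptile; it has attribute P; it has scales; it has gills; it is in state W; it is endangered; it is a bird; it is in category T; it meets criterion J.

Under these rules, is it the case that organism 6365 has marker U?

No

Forward chaining from the given facts derives: meets criterion A, is in state N, is an invertebrate, is warm-blooded, is aquatic, has feathers, is migratory, has attribute L, lays eggs, carries flag D, is tagged K, is in category S.
Rules concluding "it has marker U": R2 needs "it has a backbone"; R6 needs "it is carnivorous"; R13 needs "it is tagged C" — none of these are established.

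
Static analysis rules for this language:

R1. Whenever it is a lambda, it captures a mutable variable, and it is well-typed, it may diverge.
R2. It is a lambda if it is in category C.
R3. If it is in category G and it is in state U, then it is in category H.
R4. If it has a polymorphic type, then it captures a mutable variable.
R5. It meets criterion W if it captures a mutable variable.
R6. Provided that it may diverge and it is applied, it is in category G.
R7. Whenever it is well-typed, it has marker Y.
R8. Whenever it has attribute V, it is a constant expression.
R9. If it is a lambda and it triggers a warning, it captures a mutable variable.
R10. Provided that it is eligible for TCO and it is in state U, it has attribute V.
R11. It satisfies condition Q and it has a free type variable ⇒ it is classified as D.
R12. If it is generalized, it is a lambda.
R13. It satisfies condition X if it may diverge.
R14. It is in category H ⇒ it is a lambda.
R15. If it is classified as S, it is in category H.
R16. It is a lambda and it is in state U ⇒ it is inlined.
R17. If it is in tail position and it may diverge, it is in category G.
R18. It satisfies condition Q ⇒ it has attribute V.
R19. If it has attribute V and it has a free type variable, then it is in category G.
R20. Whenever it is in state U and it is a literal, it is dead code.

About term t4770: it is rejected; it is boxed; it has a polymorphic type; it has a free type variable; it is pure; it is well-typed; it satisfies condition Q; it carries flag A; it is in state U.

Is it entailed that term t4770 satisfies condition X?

By R4 (it has a polymorphic type): it captures a mutable variable.
By R18 (it satisfies condition Q): it has attribute V.
By R19 (it has attribute V, it has a free type variable): it is in category G.
By R3 (it is in category G, it is in state U): it is in category H.
By R14 (it is in category H): it is a lambda.
By R1 (it is a lambda, it captures a mutable variable, it is well-typed): it may diverge.
By R13 (it may diverge): it satisfies condition X.

Yes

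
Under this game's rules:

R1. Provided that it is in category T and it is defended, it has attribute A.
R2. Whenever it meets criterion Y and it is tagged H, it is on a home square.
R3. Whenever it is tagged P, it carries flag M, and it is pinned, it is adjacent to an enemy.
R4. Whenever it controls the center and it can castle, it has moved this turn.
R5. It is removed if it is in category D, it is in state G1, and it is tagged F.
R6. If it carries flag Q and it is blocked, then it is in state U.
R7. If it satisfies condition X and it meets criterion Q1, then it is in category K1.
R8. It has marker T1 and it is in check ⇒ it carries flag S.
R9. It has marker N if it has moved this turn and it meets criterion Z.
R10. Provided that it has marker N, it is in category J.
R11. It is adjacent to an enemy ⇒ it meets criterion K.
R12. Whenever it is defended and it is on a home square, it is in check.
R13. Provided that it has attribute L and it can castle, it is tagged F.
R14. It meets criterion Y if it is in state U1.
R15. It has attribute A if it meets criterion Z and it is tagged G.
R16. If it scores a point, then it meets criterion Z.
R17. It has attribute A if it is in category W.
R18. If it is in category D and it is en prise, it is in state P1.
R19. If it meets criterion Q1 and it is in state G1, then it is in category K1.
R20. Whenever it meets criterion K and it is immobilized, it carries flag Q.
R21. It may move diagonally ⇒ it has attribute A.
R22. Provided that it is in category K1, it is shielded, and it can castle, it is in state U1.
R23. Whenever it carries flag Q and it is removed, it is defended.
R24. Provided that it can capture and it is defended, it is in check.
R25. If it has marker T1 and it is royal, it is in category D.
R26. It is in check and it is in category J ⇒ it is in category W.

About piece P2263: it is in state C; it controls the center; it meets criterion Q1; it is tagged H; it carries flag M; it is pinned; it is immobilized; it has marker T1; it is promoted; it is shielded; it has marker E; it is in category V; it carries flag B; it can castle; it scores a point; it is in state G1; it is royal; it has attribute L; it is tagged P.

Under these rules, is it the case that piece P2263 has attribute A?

By R3 (it is tagged P, it carries flag M, it is pinned): it is adjacent to an enemy.
By R4 (it controls the center, it can castle): it has moved this turn.
By R11 (it is adjacent to an enemy): it meets criterion K.
By R13 (it has attribute L, it can castle): it is tagged F.
By R16 (it scores a point): it meets criterion Z.
By R19 (it meets criterion Q1, it is in state G1): it is in category K1.
By R20 (it meets criterion K, it is immobilized): it carries flag Q.
By R22 (it is in category K1, it is shielded, it can castle): it is in state U1.
By R25 (it has marker T1, it is royal): it is in category D.
By R5 (it is in category D, it is in state G1, it is tagged F): it is removed.
By R9 (it has moved this turn, it meets criterion Z): it has marker N.
By R10 (it has marker N): it is in category J.
By R14 (it is in state U1): it meets criterion Y.
By R23 (it carries flag Q, it is removed): it is defended.
By R2 (it meets criterion Y, it is tagged H): it is on a home square.
By R12 (it is defended, it is on a home square): it is in check.
By R26 (it is in check, it is in category J): it is in category W.
By R17 (it is in category W): it has attribute A.

Yes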